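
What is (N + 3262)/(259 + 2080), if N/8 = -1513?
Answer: -8842/2339 ≈ -3.7802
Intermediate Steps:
N = -12104 (N = 8*(-1513) = -12104)
(N + 3262)/(259 + 2080) = (-12104 + 3262)/(259 + 2080) = -8842/2339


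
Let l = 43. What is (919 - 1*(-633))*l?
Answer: 66736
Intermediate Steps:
(919 - 1*(-633))*l = (919 - 1*(-633))*43 = (919 + 633)*43 = 1552*43 = 66736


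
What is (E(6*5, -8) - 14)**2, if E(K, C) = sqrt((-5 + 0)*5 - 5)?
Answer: (14 - I*sqrt(30))**2 ≈ 166.0 - 153.36*I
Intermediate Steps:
E(K, C) = I*sqrt(30) (E(K, C) = sqrt(-5*5 - 5) = sqrt(-25 - 5) = sqrt(-30) = I*sqrt(30))
(E(6*5, -8) - 14)**2 = (I*sqrt(30) - 14)**2 = (-14 + I*sqrt(30))**2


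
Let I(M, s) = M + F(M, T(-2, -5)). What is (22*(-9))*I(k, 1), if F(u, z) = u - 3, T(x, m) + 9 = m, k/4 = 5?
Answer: -7326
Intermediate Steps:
k = 20 (k = 4*5 = 20)
T(x, m) = -9 + m
F(u, z) = -3 + u
I(M, s) = -3 + 2*M (I(M, s) = M + (-3 + M) = -3 + 2*M)
(22*(-9))*I(k, 1) = (22*(-9))*(-3 + 2*20) = -198*(-3 + 40) = -198*37 = -7326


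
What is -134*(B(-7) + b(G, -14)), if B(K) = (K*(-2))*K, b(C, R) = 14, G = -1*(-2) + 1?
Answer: 11256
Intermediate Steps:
G = 3 (G = 2 + 1 = 3)
B(K) = -2*K² (B(K) = (-2*K)*K = -2*K²)
-134*(B(-7) + b(G, -14)) = -134*(-2*(-7)² + 14) = -134*(-2*49 + 14) = -134*(-98 + 14) = -134*(-84) = 11256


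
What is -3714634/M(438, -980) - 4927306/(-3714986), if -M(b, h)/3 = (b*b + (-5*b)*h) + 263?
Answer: 24182237818975/13030166653053 ≈ 1.8559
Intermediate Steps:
M(b, h) = -789 - 3*b² + 15*b*h (M(b, h) = -3*((b*b + (-5*b)*h) + 263) = -3*((b² - 5*b*h) + 263) = -3*(263 + b² - 5*b*h) = -789 - 3*b² + 15*b*h)
-3714634/M(438, -980) - 4927306/(-3714986) = -3714634/(-789 - 3*438² + 15*438*(-980)) - 4927306/(-3714986) = -3714634/(-789 - 3*191844 - 6438600) - 4927306*(-1/3714986) = -3714634/(-789 - 575532 - 6438600) + 2463653/1857493 = -3714634/(-7014921) + 2463653/1857493 = -3714634*(-1/7014921) + 2463653/1857493 = 3714634/7014921 + 2463653/1857493 = 24182237818975/13030166653053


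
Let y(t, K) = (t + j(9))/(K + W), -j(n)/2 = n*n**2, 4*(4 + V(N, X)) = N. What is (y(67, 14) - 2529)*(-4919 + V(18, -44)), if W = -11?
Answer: 14719431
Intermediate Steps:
V(N, X) = -4 + N/4
j(n) = -2*n**3 (j(n) = -2*n*n**2 = -2*n**3)
y(t, K) = (-1458 + t)/(-11 + K) (y(t, K) = (t - 2*9**3)/(K - 11) = (t - 2*729)/(-11 + K) = (t - 1458)/(-11 + K) = (-1458 + t)/(-11 + K))
(y(67, 14) - 2529)*(-4919 + V(18, -44)) = ((-1458 + 67)/(-11 + 14) - 2529)*(-4919 + (-4 + (1/4)*18)) = (-1391/3 - 2529)*(-4919 + (-4 + 9/2)) = ((1/3)*(-1391) - 2529)*(-4919 + 1/2) = (-1391/3 - 2529)*(-9837/2) = -8978/3*(-9837/2) = 14719431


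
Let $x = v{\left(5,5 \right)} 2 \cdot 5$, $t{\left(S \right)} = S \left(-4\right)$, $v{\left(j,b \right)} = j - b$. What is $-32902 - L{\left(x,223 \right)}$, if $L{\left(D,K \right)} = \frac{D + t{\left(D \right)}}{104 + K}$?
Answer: $-32902$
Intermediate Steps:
$t{\left(S \right)} = - 4 S$
$x = 0$ ($x = \left(5 - 5\right) 2 \cdot 5 = 0 \cdot 2 \cdot 5 = 0 \cdot 5 = 0$)
$L{\left(D,K \right)} = - \frac{3 D}{104 + K}$ ($L{\left(D,K \right)} = \frac{D - 4 D}{104 + K} = \frac{\left(-3\right) D}{104 + K} = - \frac{3 D}{104 + K}$)
$-32902 - L{\left(x,223 \right)} = -32902 - \left(-3\right) 0 \frac{1}{104 + 223} = -32902 - \left(-3\right) 0 \cdot \frac{1}{327} = -32902 - 0 = -32902 + 0 = -32902$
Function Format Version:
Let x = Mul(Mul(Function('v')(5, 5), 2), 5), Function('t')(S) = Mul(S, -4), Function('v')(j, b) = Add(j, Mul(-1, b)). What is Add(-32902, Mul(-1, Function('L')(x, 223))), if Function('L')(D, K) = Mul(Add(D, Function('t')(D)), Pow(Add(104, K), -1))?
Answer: -32902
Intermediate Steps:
Function('t')(S) = Mul(-4, S)
x = 0 (x = Mul(Mul(Add(5, Mul(-1, 5)), 2), 5) = Mul(Mul(Add(5, -5), 2), 5) = Mul(Mul(0, 2), 5) = Mul(0, 5) = 0)
Function('L')(D, K) = Mul(-3, D, Pow(Add(104, K), -1)) (Function('L')(D, K) = Mul(Add(D, Mul(-4, D)), Pow(Add(104, K), -1)) = Mul(Mul(-3, D), Pow(Add(104, K), -1)) = Mul(-3, D, Pow(Add(104, K), -1)))
Add(-32902, Mul(-1, Function('L')(x, 223))) = Add(-32902, Mul(-1, Mul(-3, 0, Pow(Add(104, 223), -1)))) = Add(-32902, Mul(-1, Mul(-3, 0, Pow(327, -1)))) = Add(-32902, Mul(-1, Mul(-3, 0, Rational(1, 327)))) = Add(-32902, Mul(-1, 0)) = Add(-32902, 0) = -32902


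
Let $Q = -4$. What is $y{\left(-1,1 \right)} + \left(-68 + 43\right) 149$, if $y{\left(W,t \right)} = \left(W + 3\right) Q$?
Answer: $-3733$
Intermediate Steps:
$y{\left(W,t \right)} = -12 - 4 W$ ($y{\left(W,t \right)} = \left(W + 3\right) \left(-4\right) = \left(3 + W\right) \left(-4\right) = -12 - 4 W$)
$y{\left(-1,1 \right)} + \left(-68 + 43\right) 149 = \left(-12 - -4\right) + \left(-68 + 43\right) 149 = \left(-12 + 4\right) - 3725 = -8 - 3725 = -3733$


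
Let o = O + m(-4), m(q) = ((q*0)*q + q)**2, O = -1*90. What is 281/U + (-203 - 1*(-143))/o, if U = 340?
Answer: 20597/12580 ≈ 1.6373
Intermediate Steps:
O = -90
m(q) = q**2 (m(q) = (0*q + q)**2 = (0 + q)**2 = q**2)
o = -74 (o = -90 + (-4)**2 = -90 + 16 = -74)
281/U + (-203 - 1*(-143))/o = 281/340 + (-203 - 1*(-143))/(-74) = 281*(1/340) + (-203 + 143)*(-1/74) = 281/340 - 60*(-1/74) = 281/340 + 30/37 = 20597/12580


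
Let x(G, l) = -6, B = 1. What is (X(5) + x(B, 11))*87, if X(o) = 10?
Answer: 348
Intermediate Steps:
(X(5) + x(B, 11))*87 = (10 - 6)*87 = 4*87 = 348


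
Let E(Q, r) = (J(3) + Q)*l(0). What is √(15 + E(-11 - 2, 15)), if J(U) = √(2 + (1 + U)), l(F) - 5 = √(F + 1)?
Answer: √(-63 + 6*√6) ≈ 6.95*I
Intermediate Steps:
l(F) = 5 + √(1 + F) (l(F) = 5 + √(F + 1) = 5 + √(1 + F))
J(U) = √(3 + U)
E(Q, r) = 6*Q + 6*√6 (E(Q, r) = (√(3 + 3) + Q)*(5 + √(1 + 0)) = (√6 + Q)*(5 + √1) = (Q + √6)*(5 + 1) = (Q + √6)*6 = 6*Q + 6*√6)
√(15 + E(-11 - 2, 15)) = √(15 + (6*(-11 - 2) + 6*√6)) = √(15 + (6*(-13) + 6*√6)) = √(15 + (-78 + 6*√6)) = √(-63 + 6*√6)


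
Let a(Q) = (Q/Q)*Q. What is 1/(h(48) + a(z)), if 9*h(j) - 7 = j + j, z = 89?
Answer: 9/904 ≈ 0.0099557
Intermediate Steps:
a(Q) = Q (a(Q) = 1*Q = Q)
h(j) = 7/9 + 2*j/9 (h(j) = 7/9 + (j + j)/9 = 7/9 + (2*j)/9 = 7/9 + 2*j/9)
1/(h(48) + a(z)) = 1/((7/9 + (2/9)*48) + 89) = 1/((7/9 + 32/3) + 89) = 1/(103/9 + 89) = 1/(904/9) = 9/904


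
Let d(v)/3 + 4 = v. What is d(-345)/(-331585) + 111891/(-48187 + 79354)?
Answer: 12378003028/3444836565 ≈ 3.5932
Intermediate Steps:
d(v) = -12 + 3*v
d(-345)/(-331585) + 111891/(-48187 + 79354) = (-12 + 3*(-345))/(-331585) + 111891/(-48187 + 79354) = (-12 - 1035)*(-1/331585) + 111891/31167 = -1047*(-1/331585) + 111891*(1/31167) = 1047/331585 + 37297/10389 = 12378003028/3444836565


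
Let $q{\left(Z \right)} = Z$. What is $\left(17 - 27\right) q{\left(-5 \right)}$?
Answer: $50$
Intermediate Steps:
$\left(17 - 27\right) q{\left(-5 \right)} = \left(17 - 27\right) \left(-5\right) = \left(-10\right) \left(-5\right) = 50$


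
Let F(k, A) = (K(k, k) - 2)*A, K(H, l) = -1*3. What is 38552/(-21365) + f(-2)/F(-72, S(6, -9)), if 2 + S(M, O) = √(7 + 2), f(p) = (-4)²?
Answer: -21384/4273 ≈ -5.0044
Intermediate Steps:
f(p) = 16
K(H, l) = -3
S(M, O) = 1 (S(M, O) = -2 + √(7 + 2) = -2 + √9 = -2 + 3 = 1)
F(k, A) = -5*A (F(k, A) = (-3 - 2)*A = -5*A)
38552/(-21365) + f(-2)/F(-72, S(6, -9)) = 38552/(-21365) + 16/((-5*1)) = 38552*(-1/21365) + 16/(-5) = -38552/21365 + 16*(-⅕) = -38552/21365 - 16/5 = -21384/4273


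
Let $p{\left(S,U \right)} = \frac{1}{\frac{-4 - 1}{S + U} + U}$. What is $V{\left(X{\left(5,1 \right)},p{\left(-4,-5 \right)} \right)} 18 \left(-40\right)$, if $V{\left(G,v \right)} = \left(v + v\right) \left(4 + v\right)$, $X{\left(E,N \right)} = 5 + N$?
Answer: $\frac{12231}{10} \approx 1223.1$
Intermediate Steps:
$p{\left(S,U \right)} = \frac{1}{U - \frac{5}{S + U}}$ ($p{\left(S,U \right)} = \frac{1}{- \frac{5}{S + U} + U} = \frac{1}{U - \frac{5}{S + U}}$)
$V{\left(G,v \right)} = 2 v \left(4 + v\right)$
$V{\left(X{\left(5,1 \right)},p{\left(-4,-5 \right)} \right)} 18 \left(-40\right) = 2 \frac{-4 - 5}{-5 + \left(-5\right)^{2} - -20} \left(4 + \frac{-4 - 5}{-5 + \left(-5\right)^{2} - -20}\right) 18 \left(-40\right) = 2 \frac{1}{-5 + 25 + 20} \left(-9\right) \left(4 + \frac{1}{-5 + 25 + 20} \left(-9\right)\right) 18 \left(-40\right) = 2 \cdot \frac{1}{40} \left(-9\right) \left(4 + \frac{1}{40} \left(-9\right)\right) 18 \left(-40\right) = 2 \left(- \frac{9}{40}\right) \left(4 - \frac{9}{40}\right) 18 \left(-40\right) = 2 \left(- \frac{9}{40}\right) \frac{151}{40} \cdot 18 \left(-40\right) = \left(- \frac{1359}{800}\right) 18 \left(-40\right) = \left(- \frac{12231}{400}\right) \left(-40\right) = \frac{12231}{10}$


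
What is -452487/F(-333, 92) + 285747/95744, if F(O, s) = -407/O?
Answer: -35445735885/95744 ≈ -3.7021e+5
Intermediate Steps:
-452487/F(-333, 92) + 285747/95744 = -452487/((-407/(-333))) + 285747/95744 = -452487/((-407*(-1/333))) + 285747*(1/95744) = -452487/11/9 + 25977/8704 = -452487*9/11 + 25977/8704 = -4072383/11 + 25977/8704 = -35445735885/95744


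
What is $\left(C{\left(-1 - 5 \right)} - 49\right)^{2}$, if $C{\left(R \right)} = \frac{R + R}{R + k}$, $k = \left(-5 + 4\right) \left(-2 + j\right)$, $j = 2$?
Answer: $2209$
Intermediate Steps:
$k = 0$ ($k = \left(-5 + 4\right) \left(-2 + 2\right) = \left(-1\right) 0 = 0$)
$C{\left(R \right)} = 2$ ($C{\left(R \right)} = \frac{R + R}{R + 0} = \frac{2 R}{R} = 2$)
$\left(C{\left(-1 - 5 \right)} - 49\right)^{2} = \left(2 - 49\right)^{2} = \left(-47\right)^{2} = 2209$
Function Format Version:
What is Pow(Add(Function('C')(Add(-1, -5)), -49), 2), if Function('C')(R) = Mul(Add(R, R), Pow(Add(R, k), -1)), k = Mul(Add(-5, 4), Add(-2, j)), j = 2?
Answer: 2209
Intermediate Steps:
k = 0 (k = Mul(Add(-5, 4), Add(-2, 2)) = Mul(-1, 0) = 0)
Function('C')(R) = 2 (Function('C')(R) = Mul(Add(R, R), Pow(Add(R, 0), -1)) = Mul(Mul(2, R), Pow(R, -1)) = 2)
Pow(Add(Function('C')(Add(-1, -5)), -49), 2) = Pow(Add(2, -49), 2) = Pow(-47, 2) = 2209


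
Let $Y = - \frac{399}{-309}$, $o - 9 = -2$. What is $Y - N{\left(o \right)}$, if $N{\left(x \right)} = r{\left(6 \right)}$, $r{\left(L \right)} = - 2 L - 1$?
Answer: $\frac{1472}{103} \approx 14.291$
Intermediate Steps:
$o = 7$ ($o = 9 - 2 = 7$)
$Y = \frac{133}{103}$ ($Y = \left(-399\right) \left(- \frac{1}{309}\right) = \frac{133}{103} \approx 1.2913$)
$r{\left(L \right)} = -1 - 2 L$
$N{\left(x \right)} = -13$ ($N{\left(x \right)} = -1 - 12 = -13$)
$Y - N{\left(o \right)} = \frac{133}{103} - -13 = \frac{133}{103} + 13 = \frac{1472}{103}$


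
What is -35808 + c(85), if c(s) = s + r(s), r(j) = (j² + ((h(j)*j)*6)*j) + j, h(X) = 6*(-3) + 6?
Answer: -548613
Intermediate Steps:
h(X) = -12 (h(X) = -18 + 6 = -12)
r(j) = j - 71*j² (r(j) = (j² + (-12*j*6)*j) + j = (j² + (-72*j)*j) + j = (j² - 72*j²) + j = -71*j² + j = j - 71*j²)
c(s) = s + s*(1 - 71*s)
-35808 + c(85) = -35808 + 85*(2 - 71*85) = -35808 + 85*(2 - 6035) = -35808 + 85*(-6033) = -35808 - 512805 = -548613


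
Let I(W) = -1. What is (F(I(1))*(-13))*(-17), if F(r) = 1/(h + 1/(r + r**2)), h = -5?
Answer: 0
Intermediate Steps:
F(r) = 1/(-5 + 1/(r + r**2))
(F(I(1))*(-13))*(-17) = (-1*(-1)*(1 - 1)/(-1 + 5*(-1) + 5*(-1)**2)*(-13))*(-17) = (-1*(-1)*0/(-1 - 5 + 5*1)*(-13))*(-17) = (-1*(-1)*0/(-1 - 5 + 5)*(-13))*(-17) = (-1*(-1)*0/(-1)*(-13))*(-17) = (-1*(-1)*(-1)*0*(-13))*(-17) = (0*(-13))*(-17) = 0*(-17) = 0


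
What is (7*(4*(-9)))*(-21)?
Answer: 5292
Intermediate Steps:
(7*(4*(-9)))*(-21) = (7*(-36))*(-21) = -252*(-21) = 5292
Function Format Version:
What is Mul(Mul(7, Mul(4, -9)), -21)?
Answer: 5292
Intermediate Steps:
Mul(Mul(7, Mul(4, -9)), -21) = Mul(Mul(7, -36), -21) = Mul(-252, -21) = 5292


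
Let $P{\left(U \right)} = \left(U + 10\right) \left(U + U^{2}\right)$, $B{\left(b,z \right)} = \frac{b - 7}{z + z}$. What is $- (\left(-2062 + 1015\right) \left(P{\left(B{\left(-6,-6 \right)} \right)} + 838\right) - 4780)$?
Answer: $\frac{523213141}{576} \approx 9.0836 \cdot 10^{5}$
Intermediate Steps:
$B{\left(b,z \right)} = \frac{-7 + b}{2 z}$
$P{\left(U \right)} = \left(10 + U\right) \left(U + U^{2}\right)$
$- (\left(-2062 + 1015\right) \left(P{\left(B{\left(-6,-6 \right)} \right)} + 838\right) - 4780) = - (\left(-2062 + 1015\right) \left(\frac{-7 - 6}{2 \left(-6\right)} \left(10 + \left(\frac{-7 - 6}{2 \left(-6\right)}\right)^{2} + 11 \frac{-7 - 6}{2 \left(-6\right)}\right) + 838\right) - 4780) = - (- 1047 \left(\frac{1}{2} \left(- \frac{1}{6}\right) \left(-13\right) \left(10 + \left(\frac{1}{2} \left(- \frac{1}{6}\right) \left(-13\right)\right)^{2} + 11 \cdot \frac{1}{2} \left(- \frac{1}{6}\right) \left(-13\right)\right) + 838\right) - 4780) = - (- 1047 \left(\frac{13 \left(10 + \left(\frac{13}{12}\right)^{2} + 11 \cdot \frac{13}{12}\right)}{12} + 838\right) - 4780) = - (- 1047 \left(\frac{13 \left(10 + \frac{169}{144} + \frac{143}{12}\right)}{12} + 838\right) - 4780) = - (- 1047 \left(\frac{13}{12} \cdot \frac{3325}{144} + 838\right) - 4780) = - (- 1047 \left(\frac{43225}{1728} + 838\right) - 4780) = - (\left(-1047\right) \frac{1491289}{1728} - 4780) = - (- \frac{520459861}{576} - 4780) = \left(-1\right) \left(- \frac{523213141}{576}\right) = \frac{523213141}{576}$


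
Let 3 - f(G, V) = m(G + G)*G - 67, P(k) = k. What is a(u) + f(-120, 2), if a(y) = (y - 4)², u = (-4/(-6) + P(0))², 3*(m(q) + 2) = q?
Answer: -790346/81 ≈ -9757.4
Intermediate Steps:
m(q) = -2 + q/3
f(G, V) = 70 - G*(-2 + 2*G/3) (f(G, V) = 3 - ((-2 + (G + G)/3)*G - 67) = 3 - ((-2 + (2*G)/3)*G - 67) = 3 - ((-2 + 2*G/3)*G - 67) = 3 - (G*(-2 + 2*G/3) - 67) = 3 - (-67 + G*(-2 + 2*G/3)) = 3 + (67 - G*(-2 + 2*G/3)) = 70 - G*(-2 + 2*G/3))
u = 4/9 (u = (-4/(-6) + 0)² = (-4*(-⅙) + 0)² = (⅔ + 0)² = (⅔)² = 4/9 ≈ 0.44444)
a(y) = (-4 + y)²
a(u) + f(-120, 2) = (-4 + 4/9)² + (70 - ⅔*(-120)*(-3 - 120)) = (-32/9)² + (70 - ⅔*(-120)*(-123)) = 1024/81 + (70 - 9840) = 1024/81 - 9770 = -790346/81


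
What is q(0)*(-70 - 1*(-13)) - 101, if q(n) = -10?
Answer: 469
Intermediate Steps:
q(0)*(-70 - 1*(-13)) - 101 = -10*(-70 - 1*(-13)) - 101 = -10*(-70 + 13) - 101 = -10*(-57) - 101 = 570 - 101 = 469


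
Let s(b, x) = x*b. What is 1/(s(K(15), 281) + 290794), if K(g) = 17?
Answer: 1/295571 ≈ 3.3833e-6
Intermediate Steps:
s(b, x) = b*x
1/(s(K(15), 281) + 290794) = 1/(17*281 + 290794) = 1/(4777 + 290794) = 1/295571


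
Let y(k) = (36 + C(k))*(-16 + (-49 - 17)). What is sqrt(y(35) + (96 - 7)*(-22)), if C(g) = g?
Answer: 2*I*sqrt(1945) ≈ 88.204*I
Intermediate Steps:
y(k) = -2952 - 82*k (y(k) = (36 + k)*(-16 + (-49 - 17)) = (36 + k)*(-16 - 66) = (36 + k)*(-82) = -2952 - 82*k)
sqrt(y(35) + (96 - 7)*(-22)) = sqrt((-2952 - 82*35) + (96 - 7)*(-22)) = sqrt((-2952 - 2870) + 89*(-22)) = sqrt(-5822 - 1958) = sqrt(-7780) = 2*I*sqrt(1945)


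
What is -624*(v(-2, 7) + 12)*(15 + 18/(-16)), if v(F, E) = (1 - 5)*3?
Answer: 0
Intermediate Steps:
v(F, E) = -12 (v(F, E) = -4*3 = -12)
-624*(v(-2, 7) + 12)*(15 + 18/(-16)) = -624*(-12 + 12)*(15 + 18/(-16)) = -0*(15 + 18*(-1/16)) = -0*(15 - 9/8) = -0*111/8 = -624*0 = 0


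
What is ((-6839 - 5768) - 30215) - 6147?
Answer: -48969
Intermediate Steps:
((-6839 - 5768) - 30215) - 6147 = (-12607 - 30215) - 6147 = -42822 - 6147 = -48969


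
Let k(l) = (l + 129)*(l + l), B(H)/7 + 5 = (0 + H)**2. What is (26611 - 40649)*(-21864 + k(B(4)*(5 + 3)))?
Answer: -12577711088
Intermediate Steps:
B(H) = -35 + 7*H**2 (B(H) = -35 + 7*(0 + H)**2 = -35 + 7*H**2)
k(l) = 2*l*(129 + l) (k(l) = (129 + l)*(2*l) = 2*l*(129 + l))
(26611 - 40649)*(-21864 + k(B(4)*(5 + 3))) = (26611 - 40649)*(-21864 + 2*((-35 + 7*4**2)*(5 + 3))*(129 + (-35 + 7*4**2)*(5 + 3))) = -14038*(-21864 + 2*((-35 + 7*16)*8)*(129 + (-35 + 7*16)*8)) = -14038*(-21864 + 2*((-35 + 112)*8)*(129 + (-35 + 112)*8)) = -14038*(-21864 + 2*(77*8)*(129 + 77*8)) = -14038*(-21864 + 2*616*(129 + 616)) = -14038*(-21864 + 2*616*745) = -14038*(-21864 + 917840) = -14038*895976 = -12577711088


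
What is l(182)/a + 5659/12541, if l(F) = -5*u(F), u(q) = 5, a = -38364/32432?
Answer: 2596336169/120280731 ≈ 21.586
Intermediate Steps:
a = -9591/8108 (a = -38364*1/32432 = -9591/8108 ≈ -1.1829)
l(F) = -25 (l(F) = -5*5 = -25)
l(182)/a + 5659/12541 = -25/(-9591/8108) + 5659/12541 = -25*(-8108/9591) + 5659*(1/12541) = 202700/9591 + 5659/12541 = 2596336169/120280731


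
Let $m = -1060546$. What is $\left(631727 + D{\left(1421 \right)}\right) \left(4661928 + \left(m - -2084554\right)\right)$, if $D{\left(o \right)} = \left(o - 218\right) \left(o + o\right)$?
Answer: $23031753716208$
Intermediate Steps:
$D{\left(o \right)} = 2 o \left(-218 + o\right)$ ($D{\left(o \right)} = \left(-218 + o\right) 2 o = 2 o \left(-218 + o\right)$)
$\left(631727 + D{\left(1421 \right)}\right) \left(4661928 + \left(m - -2084554\right)\right) = \left(631727 + 2 \cdot 1421 \left(-218 + 1421\right)\right) \left(4661928 - -1024008\right) = \left(631727 + 2 \cdot 1421 \cdot 1203\right) \left(4661928 + \left(-1060546 + 2084554\right)\right) = \left(631727 + 3418926\right) \left(4661928 + 1024008\right) = 4050653 \cdot 5685936 = 23031753716208$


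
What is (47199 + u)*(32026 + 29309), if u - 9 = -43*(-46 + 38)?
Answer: 2916601920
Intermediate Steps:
u = 353 (u = 9 - 43*(-46 + 38) = 9 - 43*(-8) = 9 + 344 = 353)
(47199 + u)*(32026 + 29309) = (47199 + 353)*(32026 + 29309) = 47552*61335 = 2916601920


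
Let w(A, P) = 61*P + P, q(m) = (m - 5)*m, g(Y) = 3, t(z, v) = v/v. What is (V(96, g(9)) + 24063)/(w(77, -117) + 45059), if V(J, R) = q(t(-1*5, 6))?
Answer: 24059/37805 ≈ 0.63640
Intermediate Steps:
t(z, v) = 1
q(m) = m*(-5 + m) (q(m) = (-5 + m)*m = m*(-5 + m))
V(J, R) = -4 (V(J, R) = 1*(-5 + 1) = 1*(-4) = -4)
w(A, P) = 62*P
(V(96, g(9)) + 24063)/(w(77, -117) + 45059) = (-4 + 24063)/(62*(-117) + 45059) = 24059/(-7254 + 45059) = 24059/37805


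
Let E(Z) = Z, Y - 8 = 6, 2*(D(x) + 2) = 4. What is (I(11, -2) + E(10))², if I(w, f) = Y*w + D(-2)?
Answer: 26896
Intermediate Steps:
D(x) = 0 (D(x) = -2 + (½)*4 = -2 + 2 = 0)
Y = 14 (Y = 8 + 6 = 14)
I(w, f) = 14*w (I(w, f) = 14*w + 0 = 14*w)
(I(11, -2) + E(10))² = (14*11 + 10)² = (154 + 10)² = 164² = 26896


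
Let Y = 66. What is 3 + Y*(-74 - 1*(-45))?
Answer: -1911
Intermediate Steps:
3 + Y*(-74 - 1*(-45)) = 3 + 66*(-74 - 1*(-45)) = 3 + 66*(-74 + 45) = 3 + 66*(-29) = 3 - 1914 = -1911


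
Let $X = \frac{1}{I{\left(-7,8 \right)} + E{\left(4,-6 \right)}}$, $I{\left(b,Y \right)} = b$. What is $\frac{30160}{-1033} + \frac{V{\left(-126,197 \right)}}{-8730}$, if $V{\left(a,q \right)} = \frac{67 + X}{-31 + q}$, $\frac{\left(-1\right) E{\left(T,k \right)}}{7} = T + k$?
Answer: $- \frac{30595136711}{1047902058} \approx -29.197$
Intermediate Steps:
$E{\left(T,k \right)} = - 7 T - 7 k$ ($E{\left(T,k \right)} = - 7 \left(T + k\right) = - 7 T - 7 k$)
$X = \frac{1}{7}$ ($X = \frac{1}{-7 - -14} = \frac{1}{-7 + \left(-28 + 42\right)} = \frac{1}{-7 + 14} = \frac{1}{7} \approx 0.14286$)
$V{\left(a,q \right)} = \frac{470}{7 \left(-31 + q\right)}$ ($V{\left(a,q \right)} = \frac{67 + \frac{1}{7}}{-31 + q} = \frac{470}{7 \left(-31 + q\right)}$)
$\frac{30160}{-1033} + \frac{V{\left(-126,197 \right)}}{-8730} = \frac{30160}{-1033} + \frac{\frac{470}{7} \frac{1}{-31 + 197}}{-8730} = 30160 \left(- \frac{1}{1033}\right) + \frac{470}{7 \cdot 166} \left(- \frac{1}{8730}\right) = - \frac{30160}{1033} + \frac{470}{7} \cdot \frac{1}{166} \left(- \frac{1}{8730}\right) = - \frac{30160}{1033} + \frac{235}{581} \left(- \frac{1}{8730}\right) = - \frac{30160}{1033} - \frac{47}{1014426} = - \frac{30595136711}{1047902058}$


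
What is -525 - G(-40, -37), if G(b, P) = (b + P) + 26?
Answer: -474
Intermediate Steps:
G(b, P) = 26 + P + b (G(b, P) = (P + b) + 26 = 26 + P + b)
-525 - G(-40, -37) = -525 - (26 - 37 - 40) = -525 - 1*(-51) = -525 + 51 = -474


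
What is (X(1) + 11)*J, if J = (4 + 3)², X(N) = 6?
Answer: 833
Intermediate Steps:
J = 49 (J = 7² = 49)
(X(1) + 11)*J = (6 + 11)*49 = 17*49 = 833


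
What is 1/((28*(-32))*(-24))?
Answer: 1/21504 ≈ 4.6503e-5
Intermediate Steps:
1/((28*(-32))*(-24)) = 1/(-896*(-24)) = 1/21504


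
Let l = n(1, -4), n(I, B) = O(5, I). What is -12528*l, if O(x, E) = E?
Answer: -12528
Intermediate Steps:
n(I, B) = I
l = 1
-12528*l = -12528*1 = -12528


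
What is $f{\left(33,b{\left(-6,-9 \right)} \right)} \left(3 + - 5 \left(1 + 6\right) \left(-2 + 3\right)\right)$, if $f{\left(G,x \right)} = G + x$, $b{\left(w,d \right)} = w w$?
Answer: $-2208$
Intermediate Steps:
$b{\left(w,d \right)} = w^{2}$
$f{\left(33,b{\left(-6,-9 \right)} \right)} \left(3 + - 5 \left(1 + 6\right) \left(-2 + 3\right)\right) = \left(33 + \left(-6\right)^{2}\right) \left(3 + - 5 \left(1 + 6\right) \left(-2 + 3\right)\right) = \left(33 + 36\right) \left(3 + \left(-5\right) 7 \cdot 1\right) = 69 \left(3 - 35\right) = 69 \left(-32\right) = -2208$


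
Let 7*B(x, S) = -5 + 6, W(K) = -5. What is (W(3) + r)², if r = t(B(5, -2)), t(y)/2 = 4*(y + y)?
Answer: 361/49 ≈ 7.3673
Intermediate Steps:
B(x, S) = ⅐ (B(x, S) = (-5 + 6)/7 = (⅐)*1 = ⅐)
t(y) = 16*y (t(y) = 2*(4*(y + y)) = 2*(4*(2*y)) = 2*(8*y) = 16*y)
r = 16/7 (r = 16*(⅐) = 16/7 ≈ 2.2857)
(W(3) + r)² = (-5 + 16/7)² = (-19/7)² = 361/49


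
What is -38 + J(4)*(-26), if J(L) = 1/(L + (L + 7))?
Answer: -596/15 ≈ -39.733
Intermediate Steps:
J(L) = 1/(7 + 2*L) (J(L) = 1/(L + (7 + L)) = 1/(7 + 2*L))
-38 + J(4)*(-26) = -38 - 26/(7 + 2*4) = -38 - 26/(7 + 8) = -38 - 26/15 = -596/15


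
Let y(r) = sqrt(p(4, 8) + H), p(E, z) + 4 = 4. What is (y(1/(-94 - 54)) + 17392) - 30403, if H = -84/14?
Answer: -13011 + I*sqrt(6) ≈ -13011.0 + 2.4495*I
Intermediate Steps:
p(E, z) = 0 (p(E, z) = -4 + 4 = 0)
H = -6 (H = -84*1/14 = -6)
y(r) = I*sqrt(6) (y(r) = sqrt(0 - 6) = sqrt(-6) = I*sqrt(6))
(y(1/(-94 - 54)) + 17392) - 30403 = (I*sqrt(6) + 17392) - 30403 = (17392 + I*sqrt(6)) - 30403 = -13011 + I*sqrt(6)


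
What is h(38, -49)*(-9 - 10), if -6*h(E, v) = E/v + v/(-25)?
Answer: 27569/7350 ≈ 3.7509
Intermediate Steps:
h(E, v) = v/150 - E/(6*v) (h(E, v) = -(E/v + v/(-25))/6 = -(E/v + v*(-1/25))/6 = -(E/v - v/25)/6 = -(-v/25 + E/v)/6 = v/150 - E/(6*v))
h(38, -49)*(-9 - 10) = ((1/150)*(-49) - ⅙*38/(-49))*(-9 - 10) = (-49/150 - ⅙*38*(-1/49))*(-19) = (-49/150 + 19/147)*(-19) = -1451/7350*(-19) = 27569/7350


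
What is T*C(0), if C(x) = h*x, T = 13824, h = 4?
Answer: 0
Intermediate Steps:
C(x) = 4*x
T*C(0) = 13824*(4*0) = 13824*0 = 0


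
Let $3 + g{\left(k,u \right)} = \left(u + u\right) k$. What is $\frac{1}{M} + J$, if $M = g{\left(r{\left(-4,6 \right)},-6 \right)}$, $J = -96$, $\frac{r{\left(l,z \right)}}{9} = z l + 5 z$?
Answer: $- \frac{62497}{651} \approx -96.002$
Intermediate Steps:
$r{\left(l,z \right)} = 45 z + 9 l z$ ($r{\left(l,z \right)} = 9 \left(z l + 5 z\right) = 9 \left(l z + 5 z\right) = 9 \left(5 z + l z\right) = 45 z + 9 l z$)
$g{\left(k,u \right)} = -3 + 2 k u$ ($g{\left(k,u \right)} = -3 + \left(u + u\right) k = -3 + 2 u k = -3 + 2 k u$)
$M = -651$ ($M = -3 + 2 \cdot 9 \cdot 6 \left(5 - 4\right) \left(-6\right) = -3 + 2 \cdot 9 \cdot 6 \cdot 1 \left(-6\right) = -3 + 2 \cdot 54 \left(-6\right) = -3 - 648 = -651$)
$\frac{1}{M} + J = \frac{1}{-651} - 96 = - \frac{1}{651} - 96 = - \frac{62497}{651}$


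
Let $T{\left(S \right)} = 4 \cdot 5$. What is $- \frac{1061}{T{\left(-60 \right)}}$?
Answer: $- \frac{1061}{20} \approx -53.05$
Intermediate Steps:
$T{\left(S \right)} = 20$
$- \frac{1061}{T{\left(-60 \right)}} = - \frac{1061}{20}$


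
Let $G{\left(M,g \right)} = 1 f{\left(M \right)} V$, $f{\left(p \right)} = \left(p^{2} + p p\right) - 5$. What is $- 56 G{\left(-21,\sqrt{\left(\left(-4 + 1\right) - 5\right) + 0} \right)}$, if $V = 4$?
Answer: $-196448$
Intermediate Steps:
$f{\left(p \right)} = -5 + 2 p^{2}$ ($f{\left(p \right)} = \left(p^{2} + p^{2}\right) - 5 = 2 p^{2} - 5 = -5 + 2 p^{2}$)
$G{\left(M,g \right)} = -20 + 8 M^{2}$ ($G{\left(M,g \right)} = 1 \left(-5 + 2 M^{2}\right) 4 = \left(-5 + 2 M^{2}\right) 4 = -20 + 8 M^{2}$)
$- 56 G{\left(-21,\sqrt{\left(\left(-4 + 1\right) - 5\right) + 0} \right)} = - 56 \left(-20 + 8 \left(-21\right)^{2}\right) = - 56 \left(-20 + 8 \cdot 441\right) = - 56 \left(-20 + 3528\right) = \left(-56\right) 3508 = -196448$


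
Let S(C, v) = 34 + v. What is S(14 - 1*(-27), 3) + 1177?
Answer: 1214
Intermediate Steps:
S(14 - 1*(-27), 3) + 1177 = (34 + 3) + 1177 = 37 + 1177 = 1214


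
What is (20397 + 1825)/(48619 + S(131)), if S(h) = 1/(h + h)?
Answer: 5822164/12738179 ≈ 0.45706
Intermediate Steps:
S(h) = 1/(2*h)
(20397 + 1825)/(48619 + S(131)) = (20397 + 1825)/(48619 + (½)/131) = 22222/(48619 + (½)*(1/131)) = 22222/(48619 + 1/262) = 22222/(12738179/262) = 22222*(262/12738179) = 5822164/12738179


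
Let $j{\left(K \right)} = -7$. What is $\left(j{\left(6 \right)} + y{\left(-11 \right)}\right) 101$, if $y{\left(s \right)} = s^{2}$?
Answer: $11514$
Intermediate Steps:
$\left(j{\left(6 \right)} + y{\left(-11 \right)}\right) 101 = \left(-7 + \left(-11\right)^{2}\right) 101 = \left(-7 + 121\right) 101 = 114 \cdot 101 = 11514$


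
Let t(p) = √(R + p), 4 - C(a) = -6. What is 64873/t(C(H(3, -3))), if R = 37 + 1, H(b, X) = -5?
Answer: 64873*√3/12 ≈ 9363.6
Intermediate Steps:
C(a) = 10 (C(a) = 4 - 1*(-6) = 4 + 6 = 10)
R = 38
t(p) = √(38 + p)
64873/t(C(H(3, -3))) = 64873/(√(38 + 10)) = 64873/(√48) = 64873/((4*√3)) = 64873*(√3/12) = 64873*√3/12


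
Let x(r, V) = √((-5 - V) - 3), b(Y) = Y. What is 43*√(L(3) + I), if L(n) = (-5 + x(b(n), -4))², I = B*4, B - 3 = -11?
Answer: 43*√(-11 - 20*I) ≈ 104.56 - 176.84*I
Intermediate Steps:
B = -8 (B = 3 - 11 = -8)
x(r, V) = √(-8 - V)
I = -32 (I = -8*4 = -32)
L(n) = (-5 + 2*I)² (L(n) = (-5 + √(-8 - 1*(-4)))² = (-5 + √(-8 + 4))² = (-5 + √(-4))² = (-5 + 2*I)²)
43*√(L(3) + I) = 43*√((21 - 20*I) - 32) = 43*√(-11 - 20*I)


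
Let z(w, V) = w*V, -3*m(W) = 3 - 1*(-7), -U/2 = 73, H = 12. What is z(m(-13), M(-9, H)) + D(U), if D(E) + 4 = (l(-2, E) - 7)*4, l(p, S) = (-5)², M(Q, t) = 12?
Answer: 28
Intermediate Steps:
l(p, S) = 25
U = -146 (U = -2*73 = -146)
m(W) = -10/3 (m(W) = -(3 - 1*(-7))/3 = -(3 + 7)/3 = -⅓*10 = -10/3)
z(w, V) = V*w
D(E) = 68 (D(E) = -4 + (25 - 7)*4 = -4 + 18*4 = -4 + 72 = 68)
z(m(-13), M(-9, H)) + D(U) = 12*(-10/3) + 68 = -40 + 68 = 28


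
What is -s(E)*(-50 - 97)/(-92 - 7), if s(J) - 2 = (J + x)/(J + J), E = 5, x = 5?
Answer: -49/11 ≈ -4.4545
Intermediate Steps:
s(J) = 2 + (5 + J)/(2*J) (s(J) = 2 + (J + 5)/(J + J) = 2 + (5 + J)/((2*J)) = 2 + (5 + J)*(1/(2*J)) = 2 + (5 + J)/(2*J))
-s(E)*(-50 - 97)/(-92 - 7) = -(5/2)*(1 + 5)/5*(-50 - 97)/(-92 - 7) = -(5/2)*(1/5)*6*(-147/(-99)) = -3*(-147*(-1/99)) = -3*49/33 = -1*49/11 = -49/11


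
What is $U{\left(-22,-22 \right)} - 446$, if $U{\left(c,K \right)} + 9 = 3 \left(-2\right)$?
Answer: $-461$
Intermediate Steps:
$U{\left(c,K \right)} = -15$ ($U{\left(c,K \right)} = -9 + 3 \left(-2\right) = -9 - 6 = -15$)
$U{\left(-22,-22 \right)} - 446 = -15 - 446 = -461$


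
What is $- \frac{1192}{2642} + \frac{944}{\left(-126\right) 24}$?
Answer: $- \frac{190583}{249669} \approx -0.76334$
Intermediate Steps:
$- \frac{1192}{2642} + \frac{944}{\left(-126\right) 24} = \left(-1192\right) \frac{1}{2642} + \frac{944}{-3024} = - \frac{596}{1321} + 944 \left(- \frac{1}{3024}\right) = - \frac{596}{1321} - \frac{59}{189} = - \frac{190583}{249669}$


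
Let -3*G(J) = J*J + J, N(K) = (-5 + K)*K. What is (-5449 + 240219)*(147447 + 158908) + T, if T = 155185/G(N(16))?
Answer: 746848051271215/10384 ≈ 7.1923e+10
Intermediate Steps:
N(K) = K*(-5 + K)
G(J) = -J/3 - J**2/3 (G(J) = -(J*J + J)/3 = -(J**2 + J)/3 = -(J + J**2)/3 = -J/3 - J**2/3)
T = -155185/10384 (T = 155185/((-16*(-5 + 16)*(1 + 16*(-5 + 16))/3)) = 155185/((-16*11*(1 + 16*11)/3)) = 155185/((-1/3*176*(1 + 176))) = 155185/((-1/3*176*177)) = 155185/(-10384) = 155185*(-1/10384) = -155185/10384 ≈ -14.945)
(-5449 + 240219)*(147447 + 158908) + T = (-5449 + 240219)*(147447 + 158908) - 155185/10384 = 234770*306355 - 155185/10384 = 71922963350 - 155185/10384 = 746848051271215/10384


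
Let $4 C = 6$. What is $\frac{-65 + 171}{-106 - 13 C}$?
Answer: $- \frac{212}{251} \approx -0.84462$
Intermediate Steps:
$C = \frac{3}{2}$ ($C = \frac{1}{4} \cdot 6 = \frac{3}{2} \approx 1.5$)
$\frac{-65 + 171}{-106 - 13 C} = \frac{-65 + 171}{-106 - \frac{39}{2}} = \frac{106}{-106 - \frac{39}{2}} = \frac{106}{- \frac{251}{2}} = 106 \left(- \frac{2}{251}\right) = - \frac{212}{251}$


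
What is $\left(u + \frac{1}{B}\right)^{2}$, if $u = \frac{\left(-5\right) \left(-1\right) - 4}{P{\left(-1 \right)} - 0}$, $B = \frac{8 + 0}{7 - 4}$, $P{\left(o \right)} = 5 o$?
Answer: $\frac{49}{1600} \approx 0.030625$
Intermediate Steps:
$B = \frac{8}{3} \approx 2.6667$
$u = - \frac{1}{5}$ ($u = \frac{\left(-5\right) \left(-1\right) - 4}{5 \left(-1\right) - 0} = \frac{5 - 4}{-5 + 0} = 1 \frac{1}{-5} = 1 \left(- \frac{1}{5}\right) = - \frac{1}{5} \approx -0.2$)
$\left(u + \frac{1}{B}\right)^{2} = \left(- \frac{1}{5} + \frac{1}{\frac{8}{3}}\right)^{2} = \left(- \frac{1}{5} + \frac{3}{8}\right)^{2} = \left(\frac{7}{40}\right)^{2} = \frac{49}{1600}$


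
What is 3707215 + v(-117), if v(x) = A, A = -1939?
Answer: 3705276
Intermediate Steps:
v(x) = -1939
3707215 + v(-117) = 3707215 - 1939 = 3705276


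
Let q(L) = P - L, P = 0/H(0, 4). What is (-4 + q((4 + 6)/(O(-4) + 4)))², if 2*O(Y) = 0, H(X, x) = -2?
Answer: 169/4 ≈ 42.250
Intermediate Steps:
O(Y) = 0 (O(Y) = (½)*0 = 0)
P = 0 (P = 0/(-2) = 0*(-½) = 0)
q(L) = -L (q(L) = 0 - L = -L)
(-4 + q((4 + 6)/(O(-4) + 4)))² = (-4 - (4 + 6)/(0 + 4))² = (-4 - 10/4)² = (-4 - 1*5/2)² = (-4 - 5/2)² = (-13/2)² = 169/4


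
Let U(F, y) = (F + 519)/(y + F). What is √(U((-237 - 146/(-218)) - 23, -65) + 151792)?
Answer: √329345767210/1473 ≈ 389.60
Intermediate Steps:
U(F, y) = (519 + F)/(F + y)
√(U((-237 - 146/(-218)) - 23, -65) + 151792) = √((519 + ((-237 - 146/(-218)) - 23))/(((-237 - 146/(-218)) - 23) - 65) + 151792) = √((519 + ((-237 - 146*(-1/218)) - 23))/(((-237 - 146*(-1/218)) - 23) - 65) + 151792) = √((519 + ((-237 + 73/109) - 23))/(((-237 + 73/109) - 23) - 65) + 151792) = √((519 + (-25760/109 - 23))/((-25760/109 - 23) - 65) + 151792) = √((519 - 28267/109)/(-28267/109 - 65) + 151792) = √((28304/109)/(-35352/109) + 151792) = √(-109/35352*28304/109 + 151792) = √(-3538/4419 + 151792) = √(670765310/4419) = √329345767210/1473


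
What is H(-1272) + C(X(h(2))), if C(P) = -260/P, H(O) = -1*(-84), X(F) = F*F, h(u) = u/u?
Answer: -176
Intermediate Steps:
h(u) = 1
X(F) = F²
H(O) = 84
H(-1272) + C(X(h(2))) = 84 - 260/(1²) = 84 - 260/1 = 84 - 260*1 = 84 - 260 = -176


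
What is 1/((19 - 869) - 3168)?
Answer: -1/4018 ≈ -0.00024888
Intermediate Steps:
1/((19 - 869) - 3168) = 1/(-850 - 3168) = 1/(-4018) = -1/4018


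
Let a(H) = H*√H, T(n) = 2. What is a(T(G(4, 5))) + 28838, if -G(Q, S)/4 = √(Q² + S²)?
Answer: 28838 + 2*√2 ≈ 28841.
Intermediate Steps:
G(Q, S) = -4*√(Q² + S²)
a(H) = H^(3/2)
a(T(G(4, 5))) + 28838 = 2^(3/2) + 28838 = 2*√2 + 28838 = 28838 + 2*√2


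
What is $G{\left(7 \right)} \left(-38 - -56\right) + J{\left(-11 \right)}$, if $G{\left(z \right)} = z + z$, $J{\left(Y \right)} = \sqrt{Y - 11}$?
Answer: $252 + i \sqrt{22} \approx 252.0 + 4.6904 i$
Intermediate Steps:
$J{\left(Y \right)} = \sqrt{-11 + Y}$
$G{\left(z \right)} = 2 z$
$G{\left(7 \right)} \left(-38 - -56\right) + J{\left(-11 \right)} = 2 \cdot 7 \left(-38 - -56\right) + \sqrt{-11 - 11} = 14 \left(-38 + 56\right) + \sqrt{-22} = 14 \cdot 18 + i \sqrt{22} = 252 + i \sqrt{22}$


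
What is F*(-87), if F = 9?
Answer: -783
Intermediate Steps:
F*(-87) = 9*(-87) = -783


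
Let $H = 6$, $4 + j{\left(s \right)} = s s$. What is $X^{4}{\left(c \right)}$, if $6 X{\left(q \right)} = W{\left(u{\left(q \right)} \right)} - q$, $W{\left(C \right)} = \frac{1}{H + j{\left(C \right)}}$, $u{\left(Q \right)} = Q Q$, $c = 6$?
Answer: $\frac{3676890519242161}{3678779615867136} \approx 0.99949$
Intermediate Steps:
$j{\left(s \right)} = -4 + s^{2}$ ($j{\left(s \right)} = -4 + s s = -4 + s^{2}$)
$u{\left(Q \right)} = Q^{2}$
$W{\left(C \right)} = \frac{1}{2 + C^{2}}$ ($W{\left(C \right)} = \frac{1}{6 + \left(-4 + C^{2}\right)} = \frac{1}{2 + C^{2}}$)
$X{\left(q \right)} = - \frac{q}{6} + \frac{1}{6 \left(2 + q^{4}\right)}$ ($X{\left(q \right)} = \frac{\frac{1}{2 + \left(q^{2}\right)^{2}} - q}{6} = \frac{\frac{1}{2 + q^{4}} - q}{6} = - \frac{q}{6} + \frac{1}{6 \left(2 + q^{4}\right)}$)
$X^{4}{\left(c \right)} = \left(\frac{1 - 6 \left(2 + 6^{4}\right)}{6 \left(2 + 6^{4}\right)}\right)^{4} = \left(\frac{1 - 6 \left(2 + 1296\right)}{6 \left(2 + 1296\right)}\right)^{4} = \left(\frac{1 - 6 \cdot 1298}{6 \cdot 1298}\right)^{4} = \left(\frac{1}{6} \cdot \frac{1}{1298} \left(1 - 7788\right)\right)^{4} = \left(\frac{1}{6} \cdot \frac{1}{1298} \left(-7787\right)\right)^{4} = \left(- \frac{7787}{7788}\right)^{4} = \frac{3676890519242161}{3678779615867136}$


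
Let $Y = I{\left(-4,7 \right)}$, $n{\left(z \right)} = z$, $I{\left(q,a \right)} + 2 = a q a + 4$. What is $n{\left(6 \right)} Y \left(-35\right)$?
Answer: $40740$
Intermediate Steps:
$I{\left(q,a \right)} = 2 + q a^{2}$ ($I{\left(q,a \right)} = -2 + \left(a q a + 4\right) = -2 + \left(q a^{2} + 4\right) = -2 + \left(4 + q a^{2}\right) = 2 + q a^{2}$)
$Y = -194$ ($Y = 2 - 4 \cdot 7^{2} = 2 - 196 = -194$)
$n{\left(6 \right)} Y \left(-35\right) = 6 \left(-194\right) \left(-35\right) = \left(-1164\right) \left(-35\right) = 40740$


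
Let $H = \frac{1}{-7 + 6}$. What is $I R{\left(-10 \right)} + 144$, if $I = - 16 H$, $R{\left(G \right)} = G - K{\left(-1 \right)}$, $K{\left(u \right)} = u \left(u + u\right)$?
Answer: $-48$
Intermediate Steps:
$K{\left(u \right)} = 2 u^{2}$ ($K{\left(u \right)} = u 2 u = 2 u^{2}$)
$H = -1$ ($H = \frac{1}{-1} = -1$)
$R{\left(G \right)} = -2 + G$ ($R{\left(G \right)} = G - 2 \left(-1\right)^{2} = G - 2 \cdot 1 = G - 2 = -2 + G$)
$I = 16$ ($I = \left(-16\right) \left(-1\right) = 16$)
$I R{\left(-10 \right)} + 144 = 16 \left(-2 - 10\right) + 144 = 16 \left(-12\right) + 144 = -192 + 144 = -48$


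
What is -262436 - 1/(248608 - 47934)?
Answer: -52664081865/200674 ≈ -2.6244e+5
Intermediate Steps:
-262436 - 1/(248608 - 47934) = -262436 - 1/200674 = -52664081865/200674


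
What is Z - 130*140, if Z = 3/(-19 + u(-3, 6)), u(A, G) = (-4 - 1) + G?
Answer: -109201/6 ≈ -18200.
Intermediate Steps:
u(A, G) = -5 + G
Z = -1/6 (Z = 3/(-19 + (-5 + 6)) = 3/(-19 + 1) = 3/(-18) = -1/18*3 = -1/6 ≈ -0.16667)
Z - 130*140 = -1/6 - 130*140 = -1/6 - 18200 = -109201/6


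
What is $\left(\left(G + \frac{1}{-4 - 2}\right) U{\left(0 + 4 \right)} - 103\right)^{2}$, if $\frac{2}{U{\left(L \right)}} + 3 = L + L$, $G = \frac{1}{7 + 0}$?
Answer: $\frac{116985856}{11025} \approx 10611.0$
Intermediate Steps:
$G = \frac{1}{7} \approx 0.14286$
$U{\left(L \right)} = \frac{2}{-3 + 2 L}$ ($U{\left(L \right)} = \frac{2}{-3 + \left(L + L\right)} = \frac{2}{-3 + 2 L}$)
$\left(\left(G + \frac{1}{-4 - 2}\right) U{\left(0 + 4 \right)} - 103\right)^{2} = \left(\left(\frac{1}{7} + \frac{1}{-4 - 2}\right) \frac{2}{-3 + 2 \left(0 + 4\right)} - 103\right)^{2} = \left(\left(\frac{1}{7} + \frac{1}{-6}\right) \frac{2}{-3 + 2 \cdot 4} - 103\right)^{2} = \left(\left(\frac{1}{7} - \frac{1}{6}\right) \frac{2}{-3 + 8} - 103\right)^{2} = \left(- \frac{2 \cdot \frac{1}{5}}{42} - 103\right)^{2} = \left(\left(- \frac{1}{42}\right) \frac{2}{5} - 103\right)^{2} = \left(- \frac{1}{105} - 103\right)^{2} = \left(- \frac{10816}{105}\right)^{2} = \frac{116985856}{11025}$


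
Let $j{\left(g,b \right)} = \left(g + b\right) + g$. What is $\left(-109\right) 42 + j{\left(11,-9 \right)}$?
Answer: $-4565$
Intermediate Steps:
$j{\left(g,b \right)} = b + 2 g$ ($j{\left(g,b \right)} = \left(b + g\right) + g = b + 2 g$)
$\left(-109\right) 42 + j{\left(11,-9 \right)} = \left(-109\right) 42 + \left(-9 + 2 \cdot 11\right) = -4578 + \left(-9 + 22\right) = -4578 + 13 = -4565$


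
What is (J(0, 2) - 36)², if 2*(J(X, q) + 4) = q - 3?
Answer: 6561/4 ≈ 1640.3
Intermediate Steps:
J(X, q) = -11/2 + q/2 (J(X, q) = -4 + (q - 3)/2 = -4 + (-3 + q)/2 = -4 + (-3/2 + q/2) = -11/2 + q/2)
(J(0, 2) - 36)² = ((-11/2 + (½)*2) - 36)² = ((-11/2 + 1) - 36)² = (-9/2 - 36)² = (-81/2)² = 6561/4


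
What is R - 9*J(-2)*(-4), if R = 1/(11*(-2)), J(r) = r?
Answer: -1585/22 ≈ -72.045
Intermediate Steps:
R = -1/22 (R = 1/(-22) = -1/22 ≈ -0.045455)
R - 9*J(-2)*(-4) = -1/22 - (-18)*(-4) = -1/22 - 9*8 = -1/22 - 72 = -1585/22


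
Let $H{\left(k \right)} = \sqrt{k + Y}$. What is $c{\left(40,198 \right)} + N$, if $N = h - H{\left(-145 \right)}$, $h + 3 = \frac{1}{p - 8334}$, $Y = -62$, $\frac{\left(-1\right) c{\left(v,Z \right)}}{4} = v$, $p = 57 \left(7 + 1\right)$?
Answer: $- \frac{1284115}{7878} - 3 i \sqrt{23} \approx -163.0 - 14.387 i$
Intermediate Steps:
$p = 456$ ($p = 57 \cdot 8 = 456$)
$c{\left(v,Z \right)} = - 4 v$
$H{\left(k \right)} = \sqrt{-62 + k}$ ($H{\left(k \right)} = \sqrt{k - 62} = \sqrt{-62 + k}$)
$h = - \frac{23635}{7878}$ ($h = -3 + \frac{1}{456 - 8334} = -3 + \frac{1}{-7878} = -3 - \frac{1}{7878} = - \frac{23635}{7878} \approx -3.0001$)
$N = - \frac{23635}{7878} - 3 i \sqrt{23}$ ($N = - \frac{23635}{7878} - \sqrt{-62 - 145} = - \frac{23635}{7878} - \sqrt{-207} = - \frac{23635}{7878} - 3 i \sqrt{23} \approx -3.0001 - 14.387 i$)
$c{\left(40,198 \right)} + N = \left(-4\right) 40 - \left(\frac{23635}{7878} + 3 i \sqrt{23}\right) = -160 - \left(\frac{23635}{7878} + 3 i \sqrt{23}\right) = - \frac{1284115}{7878} - 3 i \sqrt{23}$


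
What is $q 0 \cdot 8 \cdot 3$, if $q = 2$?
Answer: $0$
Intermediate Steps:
$q 0 \cdot 8 \cdot 3 = 2 \cdot 0 \cdot 8 \cdot 3 = 2 \cdot 0 \cdot 3 = 0 \cdot 3 = 0$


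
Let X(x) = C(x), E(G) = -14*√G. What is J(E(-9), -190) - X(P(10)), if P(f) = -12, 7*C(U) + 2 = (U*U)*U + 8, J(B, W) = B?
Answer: 246 - 42*I ≈ 246.0 - 42.0*I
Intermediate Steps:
C(U) = 6/7 + U³/7 (C(U) = -2/7 + ((U*U)*U + 8)/7 = -2/7 + (U²*U + 8)/7 = -2/7 + (U³ + 8)/7 = -2/7 + (8 + U³)/7 = -2/7 + (8/7 + U³/7) = 6/7 + U³/7)
X(x) = 6/7 + x³/7
J(E(-9), -190) - X(P(10)) = -42*I - (6/7 + (⅐)*(-12)³) = -42*I - (6/7 + (⅐)*(-1728)) = -42*I - (6/7 - 1728/7) = -42*I - 1*(-246) = -42*I + 246 = 246 - 42*I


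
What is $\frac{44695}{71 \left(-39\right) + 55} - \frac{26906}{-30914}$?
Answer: $- \frac{654339173}{41950298} \approx -15.598$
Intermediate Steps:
$\frac{44695}{71 \left(-39\right) + 55} - \frac{26906}{-30914} = \frac{44695}{-2769 + 55} - - \frac{13453}{15457} = \frac{44695}{-2714} + \frac{13453}{15457} = 44695 \left(- \frac{1}{2714}\right) + \frac{13453}{15457} = - \frac{44695}{2714} + \frac{13453}{15457} = - \frac{654339173}{41950298}$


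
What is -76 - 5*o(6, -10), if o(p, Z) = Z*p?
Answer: 224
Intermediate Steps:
-76 - 5*o(6, -10) = -76 - (-50)*6 = -76 - 5*(-60) = -76 + 300 = 224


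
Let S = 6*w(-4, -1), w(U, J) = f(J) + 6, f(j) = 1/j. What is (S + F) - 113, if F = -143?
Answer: -226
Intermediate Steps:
w(U, J) = 6 + 1/J (w(U, J) = 1/J + 6 = 6 + 1/J)
S = 30 (S = 6*(6 + 1/(-1)) = 6*(6 - 1) = 6*5 = 30)
(S + F) - 113 = (30 - 143) - 113 = -113 - 113 = -226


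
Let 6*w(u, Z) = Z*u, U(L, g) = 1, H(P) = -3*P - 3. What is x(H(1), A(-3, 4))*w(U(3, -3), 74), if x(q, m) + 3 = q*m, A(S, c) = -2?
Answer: 111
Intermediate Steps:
H(P) = -3 - 3*P
x(q, m) = -3 + m*q (x(q, m) = -3 + q*m = -3 + m*q)
w(u, Z) = Z*u/6 (w(u, Z) = (Z*u)/6 = Z*u/6)
x(H(1), A(-3, 4))*w(U(3, -3), 74) = (-3 - 2*(-3 - 3*1))*((1/6)*74*1) = (-3 - 2*(-3 - 3))*(37/3) = (-3 - 2*(-6))*(37/3) = (-3 + 12)*(37/3) = 9*(37/3) = 111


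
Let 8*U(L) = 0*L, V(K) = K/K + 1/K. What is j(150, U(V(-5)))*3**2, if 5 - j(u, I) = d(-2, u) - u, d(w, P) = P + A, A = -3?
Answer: 72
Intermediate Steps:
d(w, P) = -3 + P (d(w, P) = P - 3 = -3 + P)
V(K) = 1 + 1/K
U(L) = 0 (U(L) = (0*L)/8 = (1/8)*0 = 0)
j(u, I) = 8 (j(u, I) = 5 - ((-3 + u) - u) = 5 - 1*(-3) = 5 + 3 = 8)
j(150, U(V(-5)))*3**2 = 8*3**2 = 8*9 = 72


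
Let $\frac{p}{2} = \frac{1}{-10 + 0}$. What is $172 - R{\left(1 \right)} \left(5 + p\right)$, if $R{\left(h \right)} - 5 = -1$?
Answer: $\frac{764}{5} \approx 152.8$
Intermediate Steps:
$p = - \frac{1}{5}$ ($p = \frac{2}{-10 + 0} = \frac{2}{-10} = 2 \left(- \frac{1}{10}\right) = - \frac{1}{5} \approx -0.2$)
$R{\left(h \right)} = 4$ ($R{\left(h \right)} = 5 - 1 = 4$)
$172 - R{\left(1 \right)} \left(5 + p\right) = 172 - 4 \left(5 - \frac{1}{5}\right) = 172 - 4 \cdot \frac{24}{5} = 172 - \frac{96}{5} = \frac{764}{5}$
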